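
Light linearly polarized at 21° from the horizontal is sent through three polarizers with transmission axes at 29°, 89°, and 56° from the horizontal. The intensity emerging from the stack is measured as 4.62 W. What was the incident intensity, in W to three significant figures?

I₁ = I₀ cos²(29° − 21°) = I₀ cos²(8°) = 0.9806 I₀.
I₂ = I₁ cos²(89° − 29°) = 0.9806 I₀ · cos²(60°) = 0.2452 I₀.
I₃ = I₂ cos²(56° − 89°) = 0.2452 I₀ · cos²(33°) = 0.1724 I₀.
So 4.62 W = 0.1724 I₀, giving I₀ = 4.62/0.1724 = 26.79 W.

I₀ ≈ 26.8 W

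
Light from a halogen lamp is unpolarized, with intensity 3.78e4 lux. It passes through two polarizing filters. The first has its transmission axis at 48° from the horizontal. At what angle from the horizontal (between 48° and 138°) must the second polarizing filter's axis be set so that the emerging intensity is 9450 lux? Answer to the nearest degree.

Unpolarized light through the first polarizer → I₁ = ½ I₀, now polarized at 48°.
Target fraction: 9450 / 3.78e4 lux = 0.25 of I₀.
Need I₂/I₀ = 0.25, so cos²(θ − 48°) = 0.25 / 0.5 = 0.5.
θ − 48° = arccos(√0.5) = 45.0°, giving θ ≈ 48 + 45.0 = 93.0°.

θ ≈ 93°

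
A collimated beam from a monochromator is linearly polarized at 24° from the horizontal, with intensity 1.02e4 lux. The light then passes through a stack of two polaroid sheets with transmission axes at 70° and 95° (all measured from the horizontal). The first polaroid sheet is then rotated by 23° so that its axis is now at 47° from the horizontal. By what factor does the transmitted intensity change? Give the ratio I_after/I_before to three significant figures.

Before rotation:
I₁ = I₀ cos²(70° − 24°) = I₀ cos²(46°) = 0.4826 I₀.
I₂ = I₁ cos²(95° − 70°) = 0.4826 I₀ · cos²(25°) = 0.3964 I₀.
After rotation:
I₁ = I₀ cos²(47° − 24°) = I₀ cos²(23°) = 0.8473 I₀.
I₂ = I₁ cos²(95° − 47°) = 0.8473 I₀ · cos²(48°) = 0.3794 I₀.
Ratio = 0.3794 / 0.3964 = 0.9571.

I_new/I_old ≈ 0.957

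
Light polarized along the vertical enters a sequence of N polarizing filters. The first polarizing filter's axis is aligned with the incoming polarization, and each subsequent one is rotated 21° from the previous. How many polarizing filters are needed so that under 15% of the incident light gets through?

First polarizer is aligned with the polarization: full transmission.
Each further stage multiplies by cos²(21°) = 0.8716.
After N polarizers: T = 0.8716^(N−1). Require T < 0.15 ⇒ N−1 > ln(0.15)/ln(0.8716) = 13.80, so N−1 ≥ 14 and N = 15.
Check: N=15 gives T = 0.146 < 0.15; N=14 gives T = 0.1675.

N = 15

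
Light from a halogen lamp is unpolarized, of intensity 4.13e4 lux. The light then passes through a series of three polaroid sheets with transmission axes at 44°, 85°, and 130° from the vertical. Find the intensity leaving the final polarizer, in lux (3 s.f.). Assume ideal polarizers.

I ≈ 5880 lux

Unpolarized light through the first polarizer → I₁ = 4.13e4 lux/2 = 2.065e+04 lux, polarized at 44°.
I₂ = I₁ · cos²(41°) = 2.065e+04 · 0.5696 = 1.176e+04 lux.
I₃ = I₂ · cos²(45°) = 1.176e+04 · 0.5 = 5881 lux.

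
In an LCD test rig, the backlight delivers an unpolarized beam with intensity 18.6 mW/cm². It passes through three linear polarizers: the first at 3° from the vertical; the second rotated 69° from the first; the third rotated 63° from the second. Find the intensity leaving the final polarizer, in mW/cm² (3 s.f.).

Unpolarized light through the first polarizer → I₁ = 18.6 mW/cm²/2 = 9.3 mW/cm², polarized at 3°.
I₂ = I₁ · cos²(69°) = 9.3 · 0.1284 = 1.194 mW/cm².
I₃ = I₂ · cos²(63°) = 1.194 · 0.2061 = 0.2462 mW/cm².

I ≈ 0.246 mW/cm²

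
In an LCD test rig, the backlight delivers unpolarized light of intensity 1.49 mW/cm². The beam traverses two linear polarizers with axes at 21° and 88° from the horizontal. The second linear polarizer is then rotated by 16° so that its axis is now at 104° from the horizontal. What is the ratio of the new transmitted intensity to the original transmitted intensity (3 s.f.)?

Before rotation:
Unpolarized light through the first polarizer → I₁ = ½ I₀, now polarized at 21°.
I₂ = I₁ cos²(88° − 21°) = 0.5 I₀ · cos²(67°) = 0.07634 I₀.
After rotation:
Unpolarized light through the first polarizer → I₁ = ½ I₀, now polarized at 21°.
I₂ = I₁ cos²(104° − 21°) = 0.5 I₀ · cos²(83°) = 0.007426 I₀.
Ratio = 0.007426 / 0.07634 = 0.09728.

I_new/I_old ≈ 0.0973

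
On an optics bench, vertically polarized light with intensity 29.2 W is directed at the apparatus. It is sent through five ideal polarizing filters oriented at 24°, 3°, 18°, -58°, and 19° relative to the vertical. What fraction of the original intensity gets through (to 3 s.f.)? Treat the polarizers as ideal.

I₁ = 29.2 W · cos²(24°) = 24.37 W.
I₂ = I₁ · cos²(21°) = 24.37 · 0.8716 = 21.24 W.
I₃ = I₂ · cos²(15°) = 21.24 · 0.933 = 19.82 W.
I₄ = I₃ · cos²(76°) = 19.82 · 0.05853 = 1.16 W.
I₅ = I₄ · cos²(77°) = 1.16 · 0.0506 = 0.05869 W.
Transmitted fraction = 0.00201.

I/I₀ ≈ 0.00201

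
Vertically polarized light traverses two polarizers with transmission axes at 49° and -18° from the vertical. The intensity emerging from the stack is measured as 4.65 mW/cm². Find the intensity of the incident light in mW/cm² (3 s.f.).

By Malus's law, I₁ = I₀ cos²(49° − 0°) = I₀ cos²(49°) = 0.4304 I₀.
I₂ = I₁ cos²(-18° − 49°) = 0.4304 I₀ · cos²(67°) = 0.06571 I₀.
So 4.65 mW/cm² = 0.06571 I₀, giving I₀ = 4.65/0.06571 = 70.76 mW/cm².

I₀ ≈ 70.8 mW/cm²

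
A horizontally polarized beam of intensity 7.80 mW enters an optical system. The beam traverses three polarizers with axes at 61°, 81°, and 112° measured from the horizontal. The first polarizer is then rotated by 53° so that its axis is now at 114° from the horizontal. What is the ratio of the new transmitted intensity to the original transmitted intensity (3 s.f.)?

Before rotation:
By Malus's law, I₁ = I₀ cos²(61° − 0°) = I₀ cos²(61°) = 0.235 I₀.
I₂ = I₁ cos²(81° − 61°) = 0.235 I₀ · cos²(20°) = 0.2075 I₀.
I₃ = I₂ cos²(112° − 81°) = 0.2075 I₀ · cos²(31°) = 0.1525 I₀.
After rotation:
I₁ = I₀ cos²(114° − 0°) = I₀ cos²(66°) = 0.1654 I₀.
I₂ = I₁ cos²(81° − 114°) = 0.1654 I₀ · cos²(33°) = 0.1164 I₀.
I₃ = I₂ cos²(112° − 81°) = 0.1164 I₀ · cos²(31°) = 0.08549 I₀.
Ratio = 0.08549 / 0.1525 = 0.5607.

I_new/I_old ≈ 0.561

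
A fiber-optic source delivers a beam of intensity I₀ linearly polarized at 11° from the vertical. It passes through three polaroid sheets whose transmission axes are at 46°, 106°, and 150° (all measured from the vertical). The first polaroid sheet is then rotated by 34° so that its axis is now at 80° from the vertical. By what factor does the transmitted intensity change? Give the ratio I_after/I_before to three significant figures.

I_new/I_old ≈ 0.618

Before rotation:
By Malus's law, I₁ = I₀ cos²(46° − 11°) = I₀ cos²(35°) = 0.671 I₀.
I₂ = I₁ cos²(106° − 46°) = 0.671 I₀ · cos²(60°) = 0.1678 I₀.
I₃ = I₂ cos²(150° − 106°) = 0.1678 I₀ · cos²(44°) = 0.0868 I₀.
After rotation:
I₁ = I₀ cos²(80° − 11°) = I₀ cos²(69°) = 0.1284 I₀.
I₂ = I₁ cos²(106° − 80°) = 0.1284 I₀ · cos²(26°) = 0.1037 I₀.
I₃ = I₂ cos²(150° − 106°) = 0.1037 I₀ · cos²(44°) = 0.05368 I₀.
Ratio = 0.05368 / 0.0868 = 0.6185.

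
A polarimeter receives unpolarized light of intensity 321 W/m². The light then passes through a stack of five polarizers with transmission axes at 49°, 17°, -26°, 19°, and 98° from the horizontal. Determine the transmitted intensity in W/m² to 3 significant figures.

I ≈ 1.12 W/m²

Unpolarized light through the first polarizer → I₁ = 321 W/m²/2 = 160.5 W/m², polarized at 49°.
I₂ = I₁ · cos²(32°) = 160.5 · 0.7192 = 115.4 W/m².
I₃ = I₂ · cos²(43°) = 115.4 · 0.5349 = 61.74 W/m².
I₄ = I₃ · cos²(45°) = 61.74 · 0.5 = 30.87 W/m².
I₅ = I₄ · cos²(79°) = 30.87 · 0.03641 = 1.124 W/m².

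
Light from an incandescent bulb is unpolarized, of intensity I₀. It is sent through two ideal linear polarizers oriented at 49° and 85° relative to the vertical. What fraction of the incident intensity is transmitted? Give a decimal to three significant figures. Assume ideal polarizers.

≈ 0.327 I₀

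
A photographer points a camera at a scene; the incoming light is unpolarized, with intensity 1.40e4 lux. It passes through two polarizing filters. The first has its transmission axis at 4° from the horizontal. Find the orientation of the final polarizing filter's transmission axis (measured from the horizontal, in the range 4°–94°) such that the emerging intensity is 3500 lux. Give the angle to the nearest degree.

θ ≈ 49°

Unpolarized light through the first polarizer → I₁ = ½ I₀, now polarized at 4°.
Target fraction: 3500 / 1.40e4 lux = 0.25 of I₀.
Need I₂/I₀ = 0.25, so cos²(θ − 4°) = 0.25 / 0.5 = 0.5.
θ − 4° = arccos(√0.5) = 45.0°, giving θ ≈ 4 + 45.0 = 49.0°.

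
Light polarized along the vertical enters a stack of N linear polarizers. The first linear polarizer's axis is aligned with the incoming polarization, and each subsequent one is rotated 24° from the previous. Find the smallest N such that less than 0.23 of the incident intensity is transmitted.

N = 10

First polarizer is aligned with the polarization: full transmission.
Each further stage multiplies by cos²(24°) = 0.8346.
After N polarizers: T = 0.8346^(N−1). Require T < 0.23 ⇒ N−1 > ln(0.23)/ln(0.8346) = 8.13, so N−1 ≥ 9 and N = 10.
Check: N=10 gives T = 0.1964 < 0.23; N=9 gives T = 0.2353.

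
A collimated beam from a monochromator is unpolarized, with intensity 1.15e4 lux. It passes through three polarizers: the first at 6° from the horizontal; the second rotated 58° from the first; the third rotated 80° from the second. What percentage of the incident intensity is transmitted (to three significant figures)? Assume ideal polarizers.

Unpolarized light through the first polarizer → I₁ = 1.15e4 lux/2 = 5750 lux, polarized at 6°.
I₂ = I₁ · cos²(58°) = 5750 · 0.2808 = 1615 lux.
I₃ = I₂ · cos²(80°) = 1615 · 0.03015 = 48.69 lux.
That is 0.4234% of the incident intensity.

≈ 0.423%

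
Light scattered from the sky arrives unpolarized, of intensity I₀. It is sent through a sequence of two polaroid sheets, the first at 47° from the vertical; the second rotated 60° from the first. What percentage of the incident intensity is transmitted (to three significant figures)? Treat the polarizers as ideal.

Unpolarized light through the first polarizer → I₁ = ½ I₀, now polarized at 47°.
I₂ = I₁ cos²(60°) = 0.5 · 0.25 I₀ = 0.125 I₀.
That is 12.5% of the incident intensity.

≈ 12.5%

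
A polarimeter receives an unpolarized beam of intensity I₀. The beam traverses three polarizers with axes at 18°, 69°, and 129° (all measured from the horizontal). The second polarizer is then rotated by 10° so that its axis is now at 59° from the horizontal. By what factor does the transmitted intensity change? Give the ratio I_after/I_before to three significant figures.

I_new/I_old ≈ 0.673

Before rotation:
Unpolarized light through the first polarizer → I₁ = ½ I₀, now polarized at 18°.
I₂ = I₁ cos²(69° − 18°) = 0.5 I₀ · cos²(51°) = 0.198 I₀.
I₃ = I₂ cos²(129° − 69°) = 0.198 I₀ · cos²(60°) = 0.04951 I₀.
After rotation:
Unpolarized light through the first polarizer → I₁ = ½ I₀, now polarized at 18°.
I₂ = I₁ cos²(59° − 18°) = 0.5 I₀ · cos²(41°) = 0.2848 I₀.
I₃ = I₂ cos²(129° − 59°) = 0.2848 I₀ · cos²(70°) = 0.03331 I₀.
Ratio = 0.03331 / 0.04951 = 0.6729.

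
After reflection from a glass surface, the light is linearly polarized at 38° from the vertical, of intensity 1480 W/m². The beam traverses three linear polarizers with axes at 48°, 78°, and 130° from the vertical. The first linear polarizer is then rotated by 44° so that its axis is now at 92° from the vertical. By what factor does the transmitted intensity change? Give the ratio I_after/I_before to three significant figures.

Before rotation:
I₁ = I₀ cos²(48° − 38°) = I₀ cos²(10°) = 0.9698 I₀.
I₂ = I₁ cos²(78° − 48°) = 0.9698 I₀ · cos²(30°) = 0.7274 I₀.
I₃ = I₂ cos²(130° − 78°) = 0.7274 I₀ · cos²(52°) = 0.2757 I₀.
After rotation:
I₁ = I₀ cos²(92° − 38°) = I₀ cos²(54°) = 0.3455 I₀.
I₂ = I₁ cos²(78° − 92°) = 0.3455 I₀ · cos²(14°) = 0.3253 I₀.
I₃ = I₂ cos²(130° − 78°) = 0.3253 I₀ · cos²(52°) = 0.1233 I₀.
Ratio = 0.1233 / 0.2757 = 0.4472.

I_new/I_old ≈ 0.447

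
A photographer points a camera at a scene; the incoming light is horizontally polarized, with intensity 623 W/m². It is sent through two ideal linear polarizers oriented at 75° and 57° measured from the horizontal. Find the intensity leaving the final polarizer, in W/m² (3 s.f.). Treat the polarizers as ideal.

I₁ = 623 W/m² · cos²(75°) = 41.73 W/m².
I₂ = I₁ · cos²(18°) = 41.73 · 0.9045 = 37.75 W/m².

I ≈ 37.7 W/m²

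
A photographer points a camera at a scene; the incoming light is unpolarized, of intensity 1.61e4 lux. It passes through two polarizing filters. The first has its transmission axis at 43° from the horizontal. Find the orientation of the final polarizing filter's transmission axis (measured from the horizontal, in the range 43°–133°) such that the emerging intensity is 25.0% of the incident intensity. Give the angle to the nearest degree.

θ ≈ 88°

Unpolarized light through the first polarizer → I₁ = ½ I₀, now polarized at 43°.
Need I₂/I₀ = 0.25, so cos²(θ − 43°) = 0.25 / 0.5 = 0.5.
θ − 43° = arccos(√0.5) = 45.0°, giving θ ≈ 43 + 45.0 = 88.0°.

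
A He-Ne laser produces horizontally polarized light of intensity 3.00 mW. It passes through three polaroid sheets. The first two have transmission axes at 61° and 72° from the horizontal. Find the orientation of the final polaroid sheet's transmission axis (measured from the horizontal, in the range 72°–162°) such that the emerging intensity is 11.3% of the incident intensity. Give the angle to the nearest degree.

θ ≈ 117°

By Malus's law, I₁ = I₀ cos²(61° − 0°) = I₀ cos²(61°) = 0.235 I₀.
I₂ = I₁ cos²(72° − 61°) = 0.235 I₀ · cos²(11°) = 0.2265 I₀.
Need I₃/I₀ = 0.113, so cos²(θ − 72°) = 0.113 / 0.2265 = 0.4989.
θ − 72° = arccos(√0.4989) = 45.1°, giving θ ≈ 72 + 45.1 = 117.1°.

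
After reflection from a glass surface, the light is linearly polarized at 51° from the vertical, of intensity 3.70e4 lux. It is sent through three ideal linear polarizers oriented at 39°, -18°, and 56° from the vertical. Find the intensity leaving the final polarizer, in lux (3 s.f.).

I ≈ 798 lux

I₁ = 3.70e4 lux · cos²(12°) = 3.54e+04 lux.
I₂ = I₁ · cos²(57°) = 3.54e+04 · 0.2966 = 1.05e+04 lux.
I₃ = I₂ · cos²(74°) = 1.05e+04 · 0.07598 = 797.8 lux.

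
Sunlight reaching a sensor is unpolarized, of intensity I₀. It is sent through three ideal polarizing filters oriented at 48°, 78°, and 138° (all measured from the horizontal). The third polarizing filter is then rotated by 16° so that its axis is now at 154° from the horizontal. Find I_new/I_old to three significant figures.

I_new/I_old ≈ 0.234

Before rotation:
Unpolarized light through the first polarizer → I₁ = ½ I₀, now polarized at 48°.
I₂ = I₁ cos²(78° − 48°) = 0.5 I₀ · cos²(30°) = 0.375 I₀.
I₃ = I₂ cos²(138° − 78°) = 0.375 I₀ · cos²(60°) = 0.09375 I₀.
After rotation:
Unpolarized light through the first polarizer → I₁ = ½ I₀, now polarized at 48°.
I₂ = I₁ cos²(78° − 48°) = 0.5 I₀ · cos²(30°) = 0.375 I₀.
I₃ = I₂ cos²(154° − 78°) = 0.375 I₀ · cos²(76°) = 0.02195 I₀.
Ratio = 0.02195 / 0.09375 = 0.2341.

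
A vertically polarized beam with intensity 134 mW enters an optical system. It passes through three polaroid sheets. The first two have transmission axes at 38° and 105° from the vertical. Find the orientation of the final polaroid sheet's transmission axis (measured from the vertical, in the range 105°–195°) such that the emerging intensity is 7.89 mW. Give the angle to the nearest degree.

θ ≈ 143°

By Malus's law, I₁ = I₀ cos²(38° − 0°) = I₀ cos²(38°) = 0.621 I₀.
I₂ = I₁ cos²(105° − 38°) = 0.621 I₀ · cos²(67°) = 0.0948 I₀.
Target fraction: 7.89 / 134 mW = 0.05888 of I₀.
Need I₃/I₀ = 0.05888, so cos²(θ − 105°) = 0.05888 / 0.0948 = 0.6211.
θ − 105° = arccos(√0.6211) = 38.0°, giving θ ≈ 105 + 38.0 = 143.0°.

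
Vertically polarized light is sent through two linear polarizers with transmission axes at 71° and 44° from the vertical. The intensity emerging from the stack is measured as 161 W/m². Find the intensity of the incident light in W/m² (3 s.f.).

I₁ = I₀ cos²(71° − 0°) = I₀ cos²(71°) = 0.106 I₀.
I₂ = I₁ cos²(44° − 71°) = 0.106 I₀ · cos²(27°) = 0.08415 I₀.
So 161 W/m² = 0.08415 I₀, giving I₀ = 161/0.08415 = 1913 W/m².

I₀ ≈ 1910 W/m²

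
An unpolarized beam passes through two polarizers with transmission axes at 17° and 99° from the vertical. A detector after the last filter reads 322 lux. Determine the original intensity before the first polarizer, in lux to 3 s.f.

I₀ ≈ 3.32e4 lux

Unpolarized light through the first polarizer → I₁ = ½ I₀, now polarized at 17°.
I₂ = I₁ cos²(99° − 17°) = 0.5 I₀ · cos²(82°) = 0.009685 I₀.
So 322 lux = 0.009685 I₀, giving I₀ = 322/0.009685 = 3.325e+04 lux.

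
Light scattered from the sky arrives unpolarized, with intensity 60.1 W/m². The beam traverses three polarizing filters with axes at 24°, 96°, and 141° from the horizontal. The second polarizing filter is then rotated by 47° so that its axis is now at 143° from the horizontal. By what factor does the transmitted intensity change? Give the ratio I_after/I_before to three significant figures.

Before rotation:
Unpolarized light through the first polarizer → I₁ = ½ I₀, now polarized at 24°.
I₂ = I₁ cos²(96° − 24°) = 0.5 I₀ · cos²(72°) = 0.04775 I₀.
I₃ = I₂ cos²(141° − 96°) = 0.04775 I₀ · cos²(45°) = 0.02387 I₀.
After rotation:
Unpolarized light through the first polarizer → I₁ = ½ I₀, now polarized at 24°.
Angle between axes 1 and 2: 61°. I₂ = 0.5 I₀ · cos²(61°) = 0.1175 I₀.
I₃ = I₂ cos²(141° − 143°) = 0.1175 I₀ · cos²(2°) = 0.1174 I₀.
Ratio = 0.1174 / 0.02387 = 4.917.

I_new/I_old ≈ 4.92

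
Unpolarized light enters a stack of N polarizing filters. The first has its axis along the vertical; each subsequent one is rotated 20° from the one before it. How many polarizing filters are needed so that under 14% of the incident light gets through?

N = 12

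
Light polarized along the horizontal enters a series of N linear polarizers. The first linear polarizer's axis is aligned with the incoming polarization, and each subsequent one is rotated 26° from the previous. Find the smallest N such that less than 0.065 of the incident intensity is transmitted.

N = 14

First polarizer is aligned with the polarization: full transmission.
Each further stage multiplies by cos²(26°) = 0.8078.
After N polarizers: T = 0.8078^(N−1). Require T < 0.065 ⇒ N−1 > ln(0.065)/ln(0.8078) = 12.81, so N−1 ≥ 13 and N = 14.
Check: N=14 gives T = 0.0624 < 0.065; N=13 gives T = 0.07724.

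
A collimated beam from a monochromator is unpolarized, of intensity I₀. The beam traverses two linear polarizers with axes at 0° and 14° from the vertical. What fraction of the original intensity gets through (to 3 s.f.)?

Unpolarized light through the first polarizer → I₁ = ½ I₀, now polarized at 0°.
I₂ = I₁ cos²(14° − 0°) = 0.5 I₀ · cos²(14°) = 0.4707 I₀.
Transmitted fraction = 0.4707.

≈ 0.471 I₀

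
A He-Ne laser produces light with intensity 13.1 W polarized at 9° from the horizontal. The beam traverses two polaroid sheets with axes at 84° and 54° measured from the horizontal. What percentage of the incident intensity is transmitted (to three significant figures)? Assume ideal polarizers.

I₁ = 13.1 W · cos²(75°) = 0.8775 W.
I₂ = I₁ · cos²(30°) = 0.8775 · 0.75 = 0.6582 W.
That is 5.024% of the incident intensity.

≈ 5.02%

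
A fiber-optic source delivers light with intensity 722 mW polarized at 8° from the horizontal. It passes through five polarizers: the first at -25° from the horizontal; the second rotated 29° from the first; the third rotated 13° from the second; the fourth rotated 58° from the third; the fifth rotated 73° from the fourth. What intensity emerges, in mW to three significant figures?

I ≈ 8.85 mW

I₁ = 722 mW · cos²(33°) = 507.8 mW.
I₂ = I₁ · cos²(29°) = 507.8 · 0.765 = 388.5 mW.
I₃ = I₂ · cos²(13°) = 388.5 · 0.9494 = 368.8 mW.
I₄ = I₃ · cos²(58°) = 368.8 · 0.2808 = 103.6 mW.
I₅ = I₄ · cos²(73°) = 103.6 · 0.08548 = 8.853 mW.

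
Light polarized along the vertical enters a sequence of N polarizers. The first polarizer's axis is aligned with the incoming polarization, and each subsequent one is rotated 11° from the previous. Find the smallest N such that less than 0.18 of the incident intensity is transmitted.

First polarizer is aligned with the polarization: full transmission.
Each further stage multiplies by cos²(11°) = 0.9636.
After N polarizers: T = 0.9636^(N−1). Require T < 0.18 ⇒ N−1 > ln(0.18)/ln(0.9636) = 46.24, so N−1 ≥ 47 and N = 48.
Check: N=48 gives T = 0.175 < 0.18; N=47 gives T = 0.1816.

N = 48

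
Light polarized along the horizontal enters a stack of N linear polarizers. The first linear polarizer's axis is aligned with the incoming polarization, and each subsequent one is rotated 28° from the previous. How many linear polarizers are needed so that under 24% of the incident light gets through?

First polarizer is aligned with the polarization: full transmission.
Each further stage multiplies by cos²(28°) = 0.7796.
After N polarizers: T = 0.7796^(N−1). Require T < 0.24 ⇒ N−1 > ln(0.24)/ln(0.7796) = 5.73, so N−1 ≥ 6 and N = 7.
Check: N=7 gives T = 0.2245 < 0.24; N=6 gives T = 0.288.

N = 7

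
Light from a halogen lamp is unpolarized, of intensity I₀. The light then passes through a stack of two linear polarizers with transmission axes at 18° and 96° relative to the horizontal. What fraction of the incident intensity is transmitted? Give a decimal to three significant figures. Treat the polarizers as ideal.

≈ 0.0216 I₀

Unpolarized light through the first polarizer → I₁ = ½ I₀, now polarized at 18°.
I₂ = I₁ cos²(96° − 18°) = 0.5 I₀ · cos²(78°) = 0.02161 I₀.
Transmitted fraction = 0.02161.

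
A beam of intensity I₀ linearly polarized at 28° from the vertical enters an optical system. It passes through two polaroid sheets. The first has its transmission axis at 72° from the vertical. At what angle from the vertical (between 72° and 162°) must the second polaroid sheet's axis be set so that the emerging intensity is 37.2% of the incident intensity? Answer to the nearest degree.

By Malus's law, I₁ = I₀ cos²(72° − 28°) = I₀ cos²(44°) = 0.5174 I₀.
Need I₂/I₀ = 0.372, so cos²(θ − 72°) = 0.372 / 0.5174 = 0.7189.
θ − 72° = arccos(√0.7189) = 32.0°, giving θ ≈ 72 + 32.0 = 104.0°.

θ ≈ 104°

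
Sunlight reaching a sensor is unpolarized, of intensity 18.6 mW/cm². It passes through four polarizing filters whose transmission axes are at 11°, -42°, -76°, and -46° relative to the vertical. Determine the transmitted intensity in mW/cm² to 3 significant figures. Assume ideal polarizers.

I ≈ 1.74 mW/cm²

Unpolarized light through the first polarizer → I₁ = 18.6 mW/cm²/2 = 9.3 mW/cm², polarized at 11°.
I₂ = I₁ · cos²(53°) = 9.3 · 0.3622 = 3.368 mW/cm².
I₃ = I₂ · cos²(34°) = 3.368 · 0.6873 = 2.315 mW/cm².
I₄ = I₃ · cos²(30°) = 2.315 · 0.75 = 1.736 mW/cm².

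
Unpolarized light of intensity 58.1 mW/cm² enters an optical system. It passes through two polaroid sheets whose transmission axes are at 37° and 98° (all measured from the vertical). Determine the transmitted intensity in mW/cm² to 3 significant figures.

I ≈ 6.83 mW/cm²

Unpolarized light through the first polarizer → I₁ = 58.1 mW/cm²/2 = 29.05 mW/cm², polarized at 37°.
I₂ = I₁ · cos²(61°) = 29.05 · 0.235 = 6.828 mW/cm².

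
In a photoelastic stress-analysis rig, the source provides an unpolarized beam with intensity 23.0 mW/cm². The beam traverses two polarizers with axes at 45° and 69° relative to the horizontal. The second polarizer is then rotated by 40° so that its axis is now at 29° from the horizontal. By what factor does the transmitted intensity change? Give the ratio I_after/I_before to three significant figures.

Before rotation:
Unpolarized light through the first polarizer → I₁ = ½ I₀, now polarized at 45°.
I₂ = I₁ cos²(69° − 45°) = 0.5 I₀ · cos²(24°) = 0.4173 I₀.
After rotation:
Unpolarized light through the first polarizer → I₁ = ½ I₀, now polarized at 45°.
I₂ = I₁ cos²(29° − 45°) = 0.5 I₀ · cos²(16°) = 0.462 I₀.
Ratio = 0.462 / 0.4173 = 1.107.

I_new/I_old ≈ 1.11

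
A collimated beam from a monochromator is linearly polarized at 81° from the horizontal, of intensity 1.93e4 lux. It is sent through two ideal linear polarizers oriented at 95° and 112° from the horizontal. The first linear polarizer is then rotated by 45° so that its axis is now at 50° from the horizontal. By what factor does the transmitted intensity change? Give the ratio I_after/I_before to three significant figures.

I_new/I_old ≈ 0.188

Before rotation:
I₁ = I₀ cos²(95° − 81°) = I₀ cos²(14°) = 0.9415 I₀.
I₂ = I₁ cos²(112° − 95°) = 0.9415 I₀ · cos²(17°) = 0.861 I₀.
After rotation:
I₁ = I₀ cos²(50° − 81°) = I₀ cos²(31°) = 0.7347 I₀.
I₂ = I₁ cos²(112° − 50°) = 0.7347 I₀ · cos²(62°) = 0.1619 I₀.
Ratio = 0.1619 / 0.861 = 0.1881.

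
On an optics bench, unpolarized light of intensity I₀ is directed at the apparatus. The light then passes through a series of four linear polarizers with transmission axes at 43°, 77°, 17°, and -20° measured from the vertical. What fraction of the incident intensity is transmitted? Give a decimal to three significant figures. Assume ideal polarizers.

≈ 0.0548 I₀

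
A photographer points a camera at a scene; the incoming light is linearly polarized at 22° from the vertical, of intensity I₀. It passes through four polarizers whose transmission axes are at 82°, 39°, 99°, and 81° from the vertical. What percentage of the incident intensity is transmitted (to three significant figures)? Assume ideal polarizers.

≈ 3.02%

I₁ = I₀ cos²(82° − 22°) = I₀ cos²(60°) = 0.25 I₀.
I₂ = I₁ cos²(39° − 82°) = 0.25 I₀ · cos²(43°) = 0.1337 I₀.
I₃ = I₂ cos²(99° − 39°) = 0.1337 I₀ · cos²(60°) = 0.03343 I₀.
I₄ = I₃ cos²(81° − 99°) = 0.03343 I₀ · cos²(18°) = 0.03024 I₀.
That is 3.024% of the incident intensity.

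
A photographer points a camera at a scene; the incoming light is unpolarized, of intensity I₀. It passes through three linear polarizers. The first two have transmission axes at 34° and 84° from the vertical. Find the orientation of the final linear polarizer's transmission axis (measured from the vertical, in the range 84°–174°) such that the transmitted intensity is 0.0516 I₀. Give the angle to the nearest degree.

Unpolarized light through the first polarizer → I₁ = ½ I₀, now polarized at 34°.
I₂ = I₁ cos²(84° − 34°) = 0.5 I₀ · cos²(50°) = 0.2066 I₀.
Need I₃/I₀ = 0.0516, so cos²(θ − 84°) = 0.0516 / 0.2066 = 0.2498.
θ − 84° = arccos(√0.2498) = 60.0°, giving θ ≈ 84 + 60.0 = 144.0°.

θ ≈ 144°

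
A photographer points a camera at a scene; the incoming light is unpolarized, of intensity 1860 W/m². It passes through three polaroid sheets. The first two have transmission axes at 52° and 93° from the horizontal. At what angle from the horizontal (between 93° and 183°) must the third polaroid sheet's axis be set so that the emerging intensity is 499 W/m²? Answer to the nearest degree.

Unpolarized light through the first polarizer → I₁ = ½ I₀, now polarized at 52°.
I₂ = I₁ cos²(93° − 52°) = 0.5 I₀ · cos²(41°) = 0.2848 I₀.
Target fraction: 499 / 1860 W/m² = 0.2683 of I₀.
Need I₃/I₀ = 0.2683, so cos²(θ − 93°) = 0.2683 / 0.2848 = 0.942.
θ − 93° = arccos(√0.942) = 13.9°, giving θ ≈ 93 + 13.9 = 106.9°.

θ ≈ 107°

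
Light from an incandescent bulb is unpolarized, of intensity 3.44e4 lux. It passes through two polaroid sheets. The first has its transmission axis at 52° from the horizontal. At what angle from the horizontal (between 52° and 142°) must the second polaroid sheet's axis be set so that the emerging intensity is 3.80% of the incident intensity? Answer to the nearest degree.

θ ≈ 126°

Unpolarized light through the first polarizer → I₁ = ½ I₀, now polarized at 52°.
Need I₂/I₀ = 0.038, so cos²(θ − 52°) = 0.038 / 0.5 = 0.076.
θ − 52° = arccos(√0.076) = 74.0°, giving θ ≈ 52 + 74.0 = 126.0°.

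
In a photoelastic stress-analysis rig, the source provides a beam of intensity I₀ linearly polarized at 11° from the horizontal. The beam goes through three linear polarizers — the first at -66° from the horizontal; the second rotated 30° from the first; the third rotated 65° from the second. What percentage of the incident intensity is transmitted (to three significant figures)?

≈ 0.678%

By Malus's law, I₁ = I₀ cos²(-66° − 11°) = I₀ cos²(77°) = 0.0506 I₀.
I₂ = I₁ cos²(30°) = 0.0506 · 0.75 I₀ = 0.03795 I₀.
I₃ = I₂ cos²(65°) = 0.03795 · 0.1786 I₀ = 0.006779 I₀.
That is 0.6779% of the incident intensity.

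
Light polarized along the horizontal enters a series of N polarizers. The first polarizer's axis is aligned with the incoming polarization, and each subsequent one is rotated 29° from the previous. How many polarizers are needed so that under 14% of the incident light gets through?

N = 9

First polarizer is aligned with the polarization: full transmission.
Each further stage multiplies by cos²(29°) = 0.765.
After N polarizers: T = 0.765^(N−1). Require T < 0.14 ⇒ N−1 > ln(0.14)/ln(0.765) = 7.34, so N−1 ≥ 8 and N = 9.
Check: N=9 gives T = 0.1172 < 0.14; N=8 gives T = 0.1533.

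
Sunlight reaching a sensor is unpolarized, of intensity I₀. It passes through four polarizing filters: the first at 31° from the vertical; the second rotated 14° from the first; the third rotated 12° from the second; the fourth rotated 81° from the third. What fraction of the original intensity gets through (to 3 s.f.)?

≈ 0.0110 I₀

Unpolarized light through the first polarizer → I₁ = ½ I₀, now polarized at 31°.
I₂ = I₁ cos²(14°) = 0.5 · 0.9415 I₀ = 0.4707 I₀.
I₃ = I₂ cos²(12°) = 0.4707 · 0.9568 I₀ = 0.4504 I₀.
I₄ = I₃ cos²(81°) = 0.4504 · 0.02447 I₀ = 0.01102 I₀.
Transmitted fraction = 0.01102.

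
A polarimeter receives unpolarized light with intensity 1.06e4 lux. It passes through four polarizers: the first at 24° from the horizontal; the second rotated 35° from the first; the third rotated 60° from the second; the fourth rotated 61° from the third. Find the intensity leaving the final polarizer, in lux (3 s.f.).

I ≈ 209 lux

Unpolarized light through the first polarizer → I₁ = 1.06e4 lux/2 = 5300 lux, polarized at 24°.
I₂ = I₁ · cos²(35°) = 5300 · 0.671 = 3556 lux.
I₃ = I₂ · cos²(60°) = 3556 · 0.25 = 889.1 lux.
I₄ = I₃ · cos²(61°) = 889.1 · 0.235 = 209 lux.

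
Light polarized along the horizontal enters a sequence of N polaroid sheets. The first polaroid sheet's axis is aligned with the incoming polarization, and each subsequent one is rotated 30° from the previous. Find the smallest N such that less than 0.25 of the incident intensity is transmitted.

First polarizer is aligned with the polarization: full transmission.
Each further stage multiplies by cos²(30°) = 0.75.
After N polarizers: T = 0.75^(N−1). Require T < 0.25 ⇒ N−1 > ln(0.25)/ln(0.75) = 4.82, so N−1 ≥ 5 and N = 6.
Check: N=6 gives T = 0.2373 < 0.25; N=5 gives T = 0.3164.

N = 6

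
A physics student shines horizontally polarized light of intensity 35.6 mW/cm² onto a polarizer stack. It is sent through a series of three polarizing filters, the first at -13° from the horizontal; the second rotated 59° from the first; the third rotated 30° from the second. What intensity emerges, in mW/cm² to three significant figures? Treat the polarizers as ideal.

By Malus's law, I₁ = 35.6 mW/cm² · cos²(13°) = 33.8 mW/cm².
I₂ = I₁ · cos²(59°) = 33.8 · 0.2653 = 8.966 mW/cm².
I₃ = I₂ · cos²(30°) = 8.966 · 0.75 = 6.724 mW/cm².

I ≈ 6.72 mW/cm²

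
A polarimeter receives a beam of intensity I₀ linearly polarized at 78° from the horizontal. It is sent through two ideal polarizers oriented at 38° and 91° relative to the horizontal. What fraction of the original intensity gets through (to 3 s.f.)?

I₁ = I₀ cos²(38° − 78°) = I₀ cos²(40°) = 0.5868 I₀.
I₂ = I₁ cos²(91° − 38°) = 0.5868 I₀ · cos²(53°) = 0.2125 I₀.
Transmitted fraction = 0.2125.

≈ 0.213 I₀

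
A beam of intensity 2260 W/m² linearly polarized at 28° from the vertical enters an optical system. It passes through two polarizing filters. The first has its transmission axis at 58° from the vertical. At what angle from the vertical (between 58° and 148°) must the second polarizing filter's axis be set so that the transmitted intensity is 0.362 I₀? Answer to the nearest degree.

θ ≈ 104°

By Malus's law, I₁ = I₀ cos²(58° − 28°) = I₀ cos²(30°) = 0.75 I₀.
Need I₂/I₀ = 0.362, so cos²(θ − 58°) = 0.362 / 0.75 = 0.4827.
θ − 58° = arccos(√0.4827) = 46.0°, giving θ ≈ 58 + 46.0 = 104.0°.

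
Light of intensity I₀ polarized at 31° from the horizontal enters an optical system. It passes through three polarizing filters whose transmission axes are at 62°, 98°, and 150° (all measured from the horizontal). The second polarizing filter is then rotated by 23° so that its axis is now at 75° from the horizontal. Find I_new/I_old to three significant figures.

Before rotation:
I₁ = I₀ cos²(62° − 31°) = I₀ cos²(31°) = 0.7347 I₀.
I₂ = I₁ cos²(98° − 62°) = 0.7347 I₀ · cos²(36°) = 0.4809 I₀.
I₃ = I₂ cos²(150° − 98°) = 0.4809 I₀ · cos²(52°) = 0.1823 I₀.
After rotation:
I₁ = I₀ cos²(62° − 31°) = I₀ cos²(31°) = 0.7347 I₀.
I₂ = I₁ cos²(75° − 62°) = 0.7347 I₀ · cos²(13°) = 0.6976 I₀.
I₃ = I₂ cos²(150° − 75°) = 0.6976 I₀ · cos²(75°) = 0.04673 I₀.
Ratio = 0.04673 / 0.1823 = 0.2564.

I_new/I_old ≈ 0.256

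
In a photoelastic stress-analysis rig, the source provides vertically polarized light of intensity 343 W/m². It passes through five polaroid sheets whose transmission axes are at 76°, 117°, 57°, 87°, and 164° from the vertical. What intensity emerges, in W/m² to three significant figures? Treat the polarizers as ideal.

I ≈ 0.108 W/m²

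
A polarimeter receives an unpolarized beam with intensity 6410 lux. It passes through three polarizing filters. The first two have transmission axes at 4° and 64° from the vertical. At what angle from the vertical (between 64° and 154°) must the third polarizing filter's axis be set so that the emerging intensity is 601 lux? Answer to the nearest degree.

θ ≈ 94°

Unpolarized light through the first polarizer → I₁ = ½ I₀, now polarized at 4°.
I₂ = I₁ cos²(64° − 4°) = 0.5 I₀ · cos²(60°) = 0.125 I₀.
Target fraction: 601 / 6410 lux = 0.09376 of I₀.
Need I₃/I₀ = 0.09376, so cos²(θ − 64°) = 0.09376 / 0.125 = 0.7501.
θ − 64° = arccos(√0.7501) = 30.0°, giving θ ≈ 64 + 30.0 = 94.0°.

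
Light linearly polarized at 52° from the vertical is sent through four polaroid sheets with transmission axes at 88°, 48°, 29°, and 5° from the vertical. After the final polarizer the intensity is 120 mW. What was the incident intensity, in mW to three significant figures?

By Malus's law, I₁ = I₀ cos²(88° − 52°) = I₀ cos²(36°) = 0.6545 I₀.
I₂ = I₁ cos²(48° − 88°) = 0.6545 I₀ · cos²(40°) = 0.3841 I₀.
I₃ = I₂ cos²(29° − 48°) = 0.3841 I₀ · cos²(19°) = 0.3434 I₀.
I₄ = I₃ cos²(5° − 29°) = 0.3434 I₀ · cos²(24°) = 0.2866 I₀.
So 120 mW = 0.2866 I₀, giving I₀ = 120/0.2866 = 418.8 mW.

I₀ ≈ 419 mW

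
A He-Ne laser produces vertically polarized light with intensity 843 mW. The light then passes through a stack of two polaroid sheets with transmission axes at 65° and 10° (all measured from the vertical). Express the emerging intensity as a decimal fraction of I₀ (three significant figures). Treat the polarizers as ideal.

I/I₀ ≈ 0.0588

I₁ = 843 mW · cos²(65°) = 150.6 mW.
I₂ = I₁ · cos²(55°) = 150.6 · 0.329 = 49.53 mW.
Transmitted fraction = 0.05876.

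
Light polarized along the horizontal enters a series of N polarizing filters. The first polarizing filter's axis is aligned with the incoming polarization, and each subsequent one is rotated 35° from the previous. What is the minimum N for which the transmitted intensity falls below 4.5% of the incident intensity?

First polarizer is aligned with the polarization: full transmission.
Each further stage multiplies by cos²(35°) = 0.671.
After N polarizers: T = 0.671^(N−1). Require T < 0.045 ⇒ N−1 > ln(0.045)/ln(0.671) = 7.77, so N−1 ≥ 8 and N = 9.
Check: N=9 gives T = 0.0411 < 0.045; N=8 gives T = 0.06125.

N = 9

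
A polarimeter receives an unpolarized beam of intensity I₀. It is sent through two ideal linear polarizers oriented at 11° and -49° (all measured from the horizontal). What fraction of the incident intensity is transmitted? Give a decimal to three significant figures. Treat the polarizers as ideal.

Unpolarized light through the first polarizer → I₁ = ½ I₀, now polarized at 11°.
I₂ = I₁ cos²(-49° − 11°) = 0.5 I₀ · cos²(60°) = 0.125 I₀.
Transmitted fraction = 0.125.

≈ 0.125 I₀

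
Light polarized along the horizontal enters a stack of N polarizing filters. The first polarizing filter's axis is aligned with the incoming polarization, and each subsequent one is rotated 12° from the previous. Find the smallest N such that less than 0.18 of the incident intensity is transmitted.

N = 40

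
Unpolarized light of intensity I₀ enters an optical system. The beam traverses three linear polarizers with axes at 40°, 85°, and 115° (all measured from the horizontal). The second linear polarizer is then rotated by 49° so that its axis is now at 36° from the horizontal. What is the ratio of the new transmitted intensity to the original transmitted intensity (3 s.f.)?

I_new/I_old ≈ 0.0966

Before rotation:
Unpolarized light through the first polarizer → I₁ = ½ I₀, now polarized at 40°.
I₂ = I₁ cos²(85° − 40°) = 0.5 I₀ · cos²(45°) = 0.25 I₀.
I₃ = I₂ cos²(115° − 85°) = 0.25 I₀ · cos²(30°) = 0.1875 I₀.
After rotation:
Unpolarized light through the first polarizer → I₁ = ½ I₀, now polarized at 40°.
I₂ = I₁ cos²(36° − 40°) = 0.5 I₀ · cos²(4°) = 0.4976 I₀.
I₃ = I₂ cos²(115° − 36°) = 0.4976 I₀ · cos²(79°) = 0.01812 I₀.
Ratio = 0.01812 / 0.1875 = 0.09662.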